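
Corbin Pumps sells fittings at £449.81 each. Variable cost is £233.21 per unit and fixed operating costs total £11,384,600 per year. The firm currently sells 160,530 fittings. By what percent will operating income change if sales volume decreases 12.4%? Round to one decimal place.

-18.4%

Contribution at this volume is 160,530 × £216.60 = £34,770,798.00.
EBIT = £34,770,798.00 − £11,384,600 = £23,386,198.00.
DOL = contribution ÷ EBIT = £34,770,798.00 ÷ £23,386,198.00 = 1.4868.
So EBIT moves 1.4868 × (-12.4%) = -18.4%.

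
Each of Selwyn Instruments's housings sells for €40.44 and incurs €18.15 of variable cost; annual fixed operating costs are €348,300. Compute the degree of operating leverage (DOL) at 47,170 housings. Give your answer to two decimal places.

Total contribution margin = 47,170 × €22.29 = €1,051,419.30.
Operating income = contribution − fixed costs = €1,051,419.30 − €348,300 = €703,119.30.
Degree of operating leverage = €1,051,419.30 / €703,119.30 = 1.4954.

1.50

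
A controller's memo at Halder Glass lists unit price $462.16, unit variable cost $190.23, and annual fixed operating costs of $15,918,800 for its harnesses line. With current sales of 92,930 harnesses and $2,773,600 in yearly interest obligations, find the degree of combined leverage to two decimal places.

3.84

Contribution at this volume is 92,930 × $271.93 = $25,270,454.90.
EBIT = $25,270,454.90 − $15,918,800 = $9,351,654.90. Interest = $2,773,600.00, so EBIT − I = $6,578,054.90.
Degree of total leverage = total CM / (EBIT − interest) = $25,270,454.90 / $6,578,054.90 = 3.8416.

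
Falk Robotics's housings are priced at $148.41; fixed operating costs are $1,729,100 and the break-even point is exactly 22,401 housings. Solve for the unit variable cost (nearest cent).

$71.22

Contribution per unit must be FC / Q = $1,729,100 / 22,401 = $77.1885.
Variable cost per unit = $148.41 − $77.1885 = $71.22.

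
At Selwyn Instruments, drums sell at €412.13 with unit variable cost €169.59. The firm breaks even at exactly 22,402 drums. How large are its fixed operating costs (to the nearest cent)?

Each unit contributes €412.13 − €169.59 = €242.54.
Fixed costs = break-even units × CM = 22,402 × €242.54 = €5,433,381.08.

€5,433,381.08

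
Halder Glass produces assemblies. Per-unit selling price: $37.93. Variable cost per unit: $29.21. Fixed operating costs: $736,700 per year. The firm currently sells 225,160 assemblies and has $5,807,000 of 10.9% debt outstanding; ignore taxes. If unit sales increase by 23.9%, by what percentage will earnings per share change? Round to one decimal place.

+79.0%

At 225,160 units, contribution = 225,160 × $8.72 = $1,963,395.20.
Subtracting fixed costs: EBIT = $1,963,395.20 − $736,700 = $1,226,695.20.
After interest of $632,963.00, pre-tax earnings = $593,732.20.
Degree of combined leverage = contribution ÷ (EBIT − I) = $1,963,395.20 ÷ $593,732.20 = 3.3069.
EPS therefore changes by 3.3069 × (+23.9%) = +79.0%.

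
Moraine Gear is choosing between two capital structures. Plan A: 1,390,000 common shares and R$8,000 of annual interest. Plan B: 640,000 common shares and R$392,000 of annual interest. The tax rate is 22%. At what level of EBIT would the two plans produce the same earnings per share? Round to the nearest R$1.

At indifference, (EBIT − 8,000)(1 − t)/1,390,000 = (EBIT − 392,000)(1 − t)/640,000.
The (1 − t) factor cancels: (EBIT − 8,000) × 640,000 = (EBIT − 392,000) × 1,390,000.
EBIT × (1,390,000 − 640,000) = 392,000 × 1,390,000 − 8,000 × 640,000 = 539,760,000,000, so EBIT = 539,760,000,000 ÷ 750,000 = 719,680.00.

R$719,680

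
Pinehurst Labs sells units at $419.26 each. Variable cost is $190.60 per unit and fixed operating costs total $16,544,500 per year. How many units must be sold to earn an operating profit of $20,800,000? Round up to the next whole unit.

Contribution margin per unit = $419.26 − $190.60 = $228.66.
Units = (FC + target) / CM = ($16,544,500 + $20,800,000) / $228.66 = 163,318.90, so 163,319 units.

163,319 units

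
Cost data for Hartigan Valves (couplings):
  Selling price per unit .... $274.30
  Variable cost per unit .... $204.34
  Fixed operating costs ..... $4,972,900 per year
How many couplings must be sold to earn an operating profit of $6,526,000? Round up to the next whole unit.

Each unit contributes $274.30 − $204.34 = $69.96.
Required volume = (fixed costs + target profit) ÷ CM = ($4,972,900 + $6,526,000) ÷ $69.96 = 164,363.92, so 164,364 couplings.

164,364 couplings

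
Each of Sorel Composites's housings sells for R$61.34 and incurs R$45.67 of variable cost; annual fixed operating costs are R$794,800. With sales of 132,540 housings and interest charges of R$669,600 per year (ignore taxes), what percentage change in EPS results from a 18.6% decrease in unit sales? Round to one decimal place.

-63.1%

Total contribution margin = 132,540 × R$15.67 = R$2,076,901.80.
EBIT = R$2,076,901.80 − R$794,800 = R$1,282,101.80.
Interest = R$669,600.00, so EBIT − I = R$612,501.80.
Degree of combined leverage = contribution ÷ (EBIT − I) = R$2,076,901.80 ÷ R$612,501.80 = 3.3909.
%ΔEPS = DCL × %ΔSales = 3.3909 × -18.6% = -63.1%.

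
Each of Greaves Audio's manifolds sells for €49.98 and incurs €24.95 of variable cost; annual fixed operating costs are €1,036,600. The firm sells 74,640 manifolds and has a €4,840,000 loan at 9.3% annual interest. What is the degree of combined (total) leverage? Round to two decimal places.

4.90

Total contribution margin = 74,640 × €25.03 = €1,868,239.20.
Subtracting fixed costs: EBIT = €1,868,239.20 − €1,036,600 = €831,639.20. Interest = €450,120.00, so EBIT − I = €381,519.20.
DCL = contribution ÷ (EBIT − I) = €1,868,239.20 ÷ €381,519.20 = 4.8968.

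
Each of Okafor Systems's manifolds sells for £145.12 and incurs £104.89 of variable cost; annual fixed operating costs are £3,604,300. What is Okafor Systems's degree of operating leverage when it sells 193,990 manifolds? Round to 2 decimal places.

1.86

Total contribution margin = 193,990 × £40.23 = £7,804,217.70.
EBIT = £7,804,217.70 − £3,604,300 = £4,199,917.70.
So DOL = total CM / EBIT = £7,804,217.70 / £4,199,917.70 = 1.8582.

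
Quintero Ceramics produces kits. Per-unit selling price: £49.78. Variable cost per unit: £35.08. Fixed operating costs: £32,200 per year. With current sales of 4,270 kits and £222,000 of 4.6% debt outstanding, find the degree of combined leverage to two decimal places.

Contribution at this volume is 4,270 × £14.70 = £62,769.00.
Subtracting fixed costs: EBIT = £62,769.00 − £32,200 = £30,569.00. Interest = £10,212.00.
DOL = £62,769.00 ÷ £30,569.00 = 2.0534; DFL = £30,569.00 ÷ £20,357.00 = 1.5016.
DCL = DOL × DFL = 2.0534 × 1.5016 = 3.0834.

3.08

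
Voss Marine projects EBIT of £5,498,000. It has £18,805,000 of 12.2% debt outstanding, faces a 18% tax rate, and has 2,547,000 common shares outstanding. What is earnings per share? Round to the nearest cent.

Pre-tax income = £5,498,000 − £2,294,210.00 = £3,203,790.00.
Net income = £3,203,790.00 × (1 − 0.18) = £2,627,107.80.
Per share: £2,627,107.80 / 2,547,000 shares = £1.03.

£1.03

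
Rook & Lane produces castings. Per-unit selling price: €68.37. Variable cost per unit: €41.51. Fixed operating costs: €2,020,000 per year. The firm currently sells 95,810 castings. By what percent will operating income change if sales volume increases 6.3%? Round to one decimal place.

At 95,810 units, contribution = 95,810 × €26.86 = €2,573,456.60.
Operating income = contribution − fixed costs = €2,573,456.60 − €2,020,000 = €553,456.60.
DOL = contribution ÷ EBIT = €2,573,456.60 ÷ €553,456.60 = 4.6498.
Operating income changes by 4.6498 × +6.3% = +29.3%.

+29.3%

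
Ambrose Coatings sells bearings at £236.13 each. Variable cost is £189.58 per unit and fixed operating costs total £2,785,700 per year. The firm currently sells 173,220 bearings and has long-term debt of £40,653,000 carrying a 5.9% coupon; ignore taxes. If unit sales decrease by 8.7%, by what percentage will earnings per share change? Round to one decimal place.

-24.4%

Contribution at this volume is 173,220 × £46.55 = £8,063,391.00.
Operating income = contribution − fixed costs = £8,063,391.00 − £2,785,700 = £5,277,691.00.
Interest = £2,398,527.00, so EBIT − I = £2,879,164.00.
Degree of combined leverage = contribution ÷ (EBIT − I) = £8,063,391.00 ÷ £2,879,164.00 = 2.8006.
%ΔEPS = DCL × %ΔSales = 2.8006 × -8.7% = -24.4%.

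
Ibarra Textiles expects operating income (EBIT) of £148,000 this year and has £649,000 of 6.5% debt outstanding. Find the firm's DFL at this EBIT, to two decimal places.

Annual interest charges come to £42,185.00.
Degree of financial leverage = EBIT / (EBIT − interest) = £148,000 / £105,815.00 = 1.3987.

1.40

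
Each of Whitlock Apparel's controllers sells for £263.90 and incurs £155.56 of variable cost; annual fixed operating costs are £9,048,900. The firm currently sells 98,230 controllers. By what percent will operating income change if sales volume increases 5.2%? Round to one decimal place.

At 98,230 units, contribution = 98,230 × £108.34 = £10,642,238.20.
Operating income = contribution − fixed costs = £10,642,238.20 − £9,048,900 = £1,593,338.20.
DOL = contribution ÷ EBIT = £10,642,238.20 ÷ £1,593,338.20 = 6.6792.
%ΔEBIT = DOL × %ΔSales = 6.6792 × +5.2% = +34.7%.

+34.7%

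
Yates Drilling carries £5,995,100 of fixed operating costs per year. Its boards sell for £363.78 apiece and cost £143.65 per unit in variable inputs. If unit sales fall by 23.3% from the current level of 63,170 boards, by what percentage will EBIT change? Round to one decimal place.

-41.0%

Total contribution margin = 63,170 × £220.13 = £13,905,612.10.
EBIT = £13,905,612.10 − £5,995,100 = £7,910,512.10.
So DOL = total CM / EBIT = £13,905,612.10 / £7,910,512.10 = 1.7579.
%ΔEBIT = DOL × %ΔSales = 1.7579 × -23.3% = -41.0%.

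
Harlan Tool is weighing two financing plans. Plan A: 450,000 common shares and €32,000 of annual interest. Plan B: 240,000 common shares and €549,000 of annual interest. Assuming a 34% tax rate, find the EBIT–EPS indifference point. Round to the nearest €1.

Set EPS_A = EPS_B: (EBIT − €32,000)(1 − 0.34) ÷ 450,000 = (EBIT − €549,000)(1 − 0.34) ÷ 240,000.
The (1 − t) factor cancels: (EBIT − 32,000) × 240,000 = (EBIT − 549,000) × 450,000.
Solving, EBIT = (549,000·450,000 − 32,000·240,000) / (450,000 − 240,000) = 239,370,000,000 / 210,000 = 1,139,857.14.

€1,139,857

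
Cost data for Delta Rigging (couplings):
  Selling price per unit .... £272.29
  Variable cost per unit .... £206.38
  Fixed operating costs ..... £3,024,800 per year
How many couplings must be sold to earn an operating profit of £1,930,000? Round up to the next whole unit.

Each unit contributes £272.29 − £206.38 = £65.91.
Required volume = (fixed costs + target profit) ÷ CM = (£3,024,800 + £1,930,000) ÷ £65.91 = 75,175.24, so 75,176 couplings.

75,176 couplings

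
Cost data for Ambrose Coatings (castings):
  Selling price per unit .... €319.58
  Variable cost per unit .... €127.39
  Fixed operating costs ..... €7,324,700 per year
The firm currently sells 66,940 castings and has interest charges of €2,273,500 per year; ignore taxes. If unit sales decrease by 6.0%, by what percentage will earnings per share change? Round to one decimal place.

Contribution at this volume is 66,940 × €192.19 = €12,865,198.60.
Operating income = contribution − fixed costs = €12,865,198.60 − €7,324,700 = €5,540,498.60.
Interest = €2,273,500.00, so EBIT − I = €3,266,998.60.
Degree of combined leverage = contribution ÷ (EBIT − I) = €12,865,198.60 ÷ €3,266,998.60 = 3.9379.
%ΔEPS = DCL × %ΔSales = 3.9379 × -6.0% = -23.6%.

-23.6%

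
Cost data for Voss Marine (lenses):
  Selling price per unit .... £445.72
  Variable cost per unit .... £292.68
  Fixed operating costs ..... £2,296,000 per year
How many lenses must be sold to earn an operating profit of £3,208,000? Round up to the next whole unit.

Each unit contributes £445.72 − £292.68 = £153.04.
Required volume = (fixed costs + target profit) ÷ CM = (£2,296,000 + £3,208,000) ÷ £153.04 = 35,964.45, so 35,965 lenses.

35,965 lenses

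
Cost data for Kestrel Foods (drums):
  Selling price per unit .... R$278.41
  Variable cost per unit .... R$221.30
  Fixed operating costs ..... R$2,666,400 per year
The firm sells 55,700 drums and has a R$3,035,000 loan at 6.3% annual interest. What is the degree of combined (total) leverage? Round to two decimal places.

At 55,700 units, contribution = 55,700 × R$57.11 = R$3,181,027.00.
EBIT = R$3,181,027.00 − R$2,666,400 = R$514,627.00. Interest = R$191,205.00.
DOL = R$3,181,027.00 ÷ R$514,627.00 = 6.1812; DFL = R$514,627.00 ÷ R$323,422.00 = 1.5912.
Combined leverage = 6.1812 × 1.5912 = 9.8355.

9.84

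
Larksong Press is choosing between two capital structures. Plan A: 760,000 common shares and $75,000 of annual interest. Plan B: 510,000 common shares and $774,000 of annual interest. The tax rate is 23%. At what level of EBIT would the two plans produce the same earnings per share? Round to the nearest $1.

At indifference, (EBIT − 75,000)(1 − t)/760,000 = (EBIT − 774,000)(1 − t)/510,000.
The (1 − t) factor cancels: (EBIT − 75,000) × 510,000 = (EBIT − 774,000) × 760,000.
Solving, EBIT = (774,000·760,000 − 75,000·510,000) / (760,000 − 510,000) = 549,990,000,000 / 250,000 = 2,199,960.00.

$2,199,960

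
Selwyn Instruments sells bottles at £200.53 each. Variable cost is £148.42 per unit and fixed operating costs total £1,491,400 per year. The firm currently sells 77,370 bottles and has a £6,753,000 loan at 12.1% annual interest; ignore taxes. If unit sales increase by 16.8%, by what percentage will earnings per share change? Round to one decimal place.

Contribution at this volume is 77,370 × £52.11 = £4,031,750.70.
Subtracting fixed costs: EBIT = £4,031,750.70 − £1,491,400 = £2,540,350.70.
After interest of £817,113.00, pre-tax earnings = £1,723,237.70.
DCL = total CM / (EBIT − I) = £4,031,750.70 / £1,723,237.70 = 2.3396.
EPS therefore changes by 2.3396 × (+16.8%) = +39.3%.

+39.3%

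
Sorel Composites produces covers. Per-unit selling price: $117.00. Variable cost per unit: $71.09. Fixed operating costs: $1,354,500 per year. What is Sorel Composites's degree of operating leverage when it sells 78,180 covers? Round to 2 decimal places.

Contribution at this volume is 78,180 × $45.91 = $3,589,243.80.
Subtracting fixed costs: EBIT = $3,589,243.80 − $1,354,500 = $2,234,743.80.
DOL = contribution ÷ EBIT = $3,589,243.80 ÷ $2,234,743.80 = 1.6061.

1.61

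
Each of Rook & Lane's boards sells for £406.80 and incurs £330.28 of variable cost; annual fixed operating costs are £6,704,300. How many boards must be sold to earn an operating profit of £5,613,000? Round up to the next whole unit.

160,969 boards

Unit CM = price − variable cost = £406.80 − £330.28 = £76.52.
Required volume = (fixed costs + target profit) ÷ CM = (£6,704,300 + £5,613,000) ÷ £76.52 = 160,968.37, so 160,969 boards.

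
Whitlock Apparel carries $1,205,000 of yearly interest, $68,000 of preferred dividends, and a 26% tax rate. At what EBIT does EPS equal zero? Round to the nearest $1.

$1,296,892

Grossing the preferred dividend up to pre-tax terms: $68,000 / (1 − 0.26) = $91,891.89.
Financial break-even EBIT = interest + D_p ÷ (1 − t) = $1,205,000 + $91,891.89 = $1,296,891.89.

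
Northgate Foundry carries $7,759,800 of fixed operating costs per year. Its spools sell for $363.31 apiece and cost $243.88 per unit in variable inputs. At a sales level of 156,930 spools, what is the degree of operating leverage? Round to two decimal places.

At 156,930 units, contribution = 156,930 × $119.43 = $18,742,149.90.
Subtracting fixed costs: EBIT = $18,742,149.90 − $7,759,800 = $10,982,349.90.
So DOL = total CM / EBIT = $18,742,149.90 / $10,982,349.90 = 1.7066.

1.71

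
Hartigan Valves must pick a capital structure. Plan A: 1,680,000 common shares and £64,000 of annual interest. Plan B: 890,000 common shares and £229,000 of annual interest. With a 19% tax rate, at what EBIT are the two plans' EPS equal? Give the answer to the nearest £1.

£414,886

At indifference, (EBIT − 64,000)(1 − t)/1,680,000 = (EBIT − 229,000)(1 − t)/890,000.
The (1 − t) factor cancels: (EBIT − 64,000) × 890,000 = (EBIT − 229,000) × 1,680,000.
EBIT × (1,680,000 − 890,000) = 229,000 × 1,680,000 − 64,000 × 890,000 = 327,760,000,000, so EBIT = 327,760,000,000 ÷ 790,000 = 414,886.08.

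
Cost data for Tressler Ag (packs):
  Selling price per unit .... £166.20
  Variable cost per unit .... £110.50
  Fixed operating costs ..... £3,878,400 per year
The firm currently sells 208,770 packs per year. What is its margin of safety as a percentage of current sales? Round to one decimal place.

66.6%

Contribution margin per unit = £166.20 − £110.50 = £55.70. Break-even units = £3,878,400 ÷ £55.70 = 69,630.16; break-even revenue = 69,630.16 × £166.20 = £11,572,532.85.
Actual sales revenue = 208,770 × £166.20 = £34,697,574.00.
Margin of safety = (£34,697,574.00 − £11,572,532.85) ÷ £34,697,574.00 = 66.6%.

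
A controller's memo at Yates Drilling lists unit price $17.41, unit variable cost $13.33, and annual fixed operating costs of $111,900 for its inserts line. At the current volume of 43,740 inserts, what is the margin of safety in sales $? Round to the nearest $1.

Contribution margin per unit = $17.41 − $13.33 = $4.08. Break-even units = $111,900 ÷ $4.08 = 27,426.47; break-even revenue = 27,426.47 × $17.41 = $477,494.85.
Actual sales revenue = 43,740 × $17.41 = $761,513.40.
Margin of safety = $761,513.40 − $477,494.85 = $284,019.

$284,019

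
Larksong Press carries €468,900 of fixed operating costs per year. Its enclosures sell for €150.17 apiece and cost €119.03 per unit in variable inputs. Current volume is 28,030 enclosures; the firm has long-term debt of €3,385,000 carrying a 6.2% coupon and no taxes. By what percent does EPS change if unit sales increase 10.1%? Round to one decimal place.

+45.4%

Total contribution margin = 28,030 × €31.14 = €872,854.20.
Operating income = contribution − fixed costs = €872,854.20 − €468,900 = €403,954.20.
Interest = €209,870.00, so EBIT − I = €194,084.20.
DCL = total CM / (EBIT − I) = €872,854.20 / €194,084.20 = 4.4973.
%ΔEPS = DCL × %ΔSales = 4.4973 × +10.1% = +45.4%.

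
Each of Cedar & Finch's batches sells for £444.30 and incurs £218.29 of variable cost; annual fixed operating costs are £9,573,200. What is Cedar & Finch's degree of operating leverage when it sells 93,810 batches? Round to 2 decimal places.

At 93,810 units, contribution = 93,810 × £226.01 = £21,201,998.10.
Operating income = contribution − fixed costs = £21,201,998.10 − £9,573,200 = £11,628,798.10.
DOL = contribution ÷ EBIT = £21,201,998.10 ÷ £11,628,798.10 = 1.8232.

1.82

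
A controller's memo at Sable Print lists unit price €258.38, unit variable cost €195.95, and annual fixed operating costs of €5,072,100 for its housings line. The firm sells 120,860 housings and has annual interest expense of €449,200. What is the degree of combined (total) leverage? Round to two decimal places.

At 120,860 units, contribution = 120,860 × €62.43 = €7,545,289.80.
EBIT = €7,545,289.80 − €5,072,100 = €2,473,189.80. Interest = €449,200.00, so EBIT − I = €2,023,989.80.
Degree of total leverage = total CM / (EBIT − interest) = €7,545,289.80 / €2,023,989.80 = 3.7279.

3.73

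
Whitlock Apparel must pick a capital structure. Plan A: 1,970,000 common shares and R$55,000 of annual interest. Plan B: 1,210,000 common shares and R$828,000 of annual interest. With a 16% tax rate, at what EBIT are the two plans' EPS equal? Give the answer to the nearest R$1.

At indifference, (EBIT − 55,000)(1 − t)/1,970,000 = (EBIT − 828,000)(1 − t)/1,210,000.
Cancelling (1 − t) and cross-multiplying: 1,210,000·(EBIT − 55,000) = 1,970,000·(EBIT − 828,000).
Solving, EBIT = (828,000·1,970,000 − 55,000·1,210,000) / (1,970,000 − 1,210,000) = 1,564,610,000,000 / 760,000 = 2,058,697.37.

R$2,058,697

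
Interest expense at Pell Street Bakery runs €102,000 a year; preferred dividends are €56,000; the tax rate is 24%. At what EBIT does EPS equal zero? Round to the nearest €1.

€175,684

Grossing the preferred dividend up to pre-tax terms: €56,000 / (1 − 0.24) = €73,684.21.
Financial break-even EBIT = interest + D_p ÷ (1 − t) = €102,000 + €73,684.21 = €175,684.21.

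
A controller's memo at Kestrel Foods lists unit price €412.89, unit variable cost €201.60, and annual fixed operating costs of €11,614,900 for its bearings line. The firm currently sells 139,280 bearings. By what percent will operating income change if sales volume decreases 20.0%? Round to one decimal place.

Total contribution margin = 139,280 × €211.29 = €29,428,471.20.
EBIT = €29,428,471.20 − €11,614,900 = €17,813,571.20.
So DOL = total CM / EBIT = €29,428,471.20 / €17,813,571.20 = 1.6520.
So EBIT moves 1.6520 × (-20.0%) = -33.0%.

-33.0%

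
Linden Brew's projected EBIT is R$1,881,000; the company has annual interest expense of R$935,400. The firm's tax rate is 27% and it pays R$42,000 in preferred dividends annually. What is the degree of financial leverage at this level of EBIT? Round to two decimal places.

Annual interest charges come to R$935,400.00.
Preferred dividends grossed up pre-tax: R$42,000 / (1 − 0.27) = R$57,534.25.
DFL = EBIT ÷ [EBIT − I − D_p/(1−t)] = R$1,881,000 ÷ [R$1,881,000 − R$935,400.00 − R$57,534.25] = R$1,881,000 ÷ R$888,065.75 = 2.1181.

2.12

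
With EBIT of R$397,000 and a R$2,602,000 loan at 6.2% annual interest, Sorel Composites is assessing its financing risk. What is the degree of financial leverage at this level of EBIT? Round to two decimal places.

Annual interest charges come to R$161,324.00.
Degree of financial leverage = EBIT / (EBIT − interest) = R$397,000 / R$235,676.00 = 1.6845.

1.68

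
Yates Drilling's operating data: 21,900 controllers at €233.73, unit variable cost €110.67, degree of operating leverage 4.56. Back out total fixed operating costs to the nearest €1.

Total contribution margin = 21,900 × €123.06 = €2,695,014.00.
DOL = contribution / EBIT, so EBIT = €2,695,014.00 / 4.56 = €591,011.84.
Fixed costs = CM − EBIT = €2,695,014.00 − €591,011.84 = €2,104,002.

€2,104,002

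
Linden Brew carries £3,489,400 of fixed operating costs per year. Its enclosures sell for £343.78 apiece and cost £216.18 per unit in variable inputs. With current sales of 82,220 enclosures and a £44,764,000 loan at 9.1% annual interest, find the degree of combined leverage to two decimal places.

3.58

At 82,220 units, contribution = 82,220 × £127.60 = £10,491,272.00.
EBIT = £10,491,272.00 − £3,489,400 = £7,001,872.00. Interest = £4,073,524.00, so EBIT − I = £2,928,348.00.
Degree of total leverage = total CM / (EBIT − interest) = £10,491,272.00 / £2,928,348.00 = 3.5827.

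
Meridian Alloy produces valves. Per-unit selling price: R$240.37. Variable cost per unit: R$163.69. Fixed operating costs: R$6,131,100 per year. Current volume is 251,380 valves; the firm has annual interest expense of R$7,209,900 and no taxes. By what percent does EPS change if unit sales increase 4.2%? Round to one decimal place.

At 251,380 units, contribution = 251,380 × R$76.68 = R$19,275,818.40.
EBIT = R$19,275,818.40 − R$6,131,100 = R$13,144,718.40.
After interest of R$7,209,900.00, pre-tax earnings = R$5,934,818.40.
DCL = total CM / (EBIT − I) = R$19,275,818.40 / R$5,934,818.40 = 3.2479.
EPS therefore changes by 3.2479 × (+4.2%) = +13.6%.

+13.6%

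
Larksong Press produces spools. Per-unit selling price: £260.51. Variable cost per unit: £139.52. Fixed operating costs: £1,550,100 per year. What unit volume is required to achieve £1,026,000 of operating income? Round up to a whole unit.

Unit CM = price − variable cost = £260.51 − £139.52 = £120.99.
Units = (FC + target) / CM = (£1,550,100 + £1,026,000) / £120.99 = 21,291.84, so 21,292 spools.

21,292 spools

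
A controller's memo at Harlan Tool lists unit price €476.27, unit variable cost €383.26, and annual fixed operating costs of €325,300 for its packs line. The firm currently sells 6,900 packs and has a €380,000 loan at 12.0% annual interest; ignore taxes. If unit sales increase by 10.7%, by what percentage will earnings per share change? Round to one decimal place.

Contribution at this volume is 6,900 × €93.01 = €641,769.00.
Operating income = contribution − fixed costs = €641,769.00 − €325,300 = €316,469.00.
Interest = €45,600.00, so EBIT − I = €270,869.00.
Degree of combined leverage = contribution ÷ (EBIT − I) = €641,769.00 ÷ €270,869.00 = 2.3693.
%ΔEPS = DCL × %ΔSales = 2.3693 × +10.7% = +25.4%.

+25.4%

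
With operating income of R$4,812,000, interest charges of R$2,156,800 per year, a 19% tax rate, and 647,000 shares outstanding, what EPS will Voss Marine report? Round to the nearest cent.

R$3.32

Pre-tax income = R$4,812,000 − R$2,156,800.00 = R$2,655,200.00.
Net income = R$2,655,200.00 × (1 − 0.19) = R$2,150,712.00.
Per share: R$2,150,712.00 / 647,000 shares = R$3.32.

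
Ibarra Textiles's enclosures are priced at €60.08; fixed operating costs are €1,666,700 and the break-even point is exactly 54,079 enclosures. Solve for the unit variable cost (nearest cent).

At break-even, FC = Q × (P − VC), so P − VC = €1,666,700 ÷ 54,079 = €30.8197.
Variable cost per unit = €60.08 − €30.8197 = €29.26.

€29.26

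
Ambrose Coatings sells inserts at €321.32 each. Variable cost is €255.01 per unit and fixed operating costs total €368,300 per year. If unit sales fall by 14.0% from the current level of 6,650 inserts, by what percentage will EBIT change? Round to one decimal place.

Total contribution margin = 6,650 × €66.31 = €440,961.50.
Subtracting fixed costs: EBIT = €440,961.50 − €368,300 = €72,661.50.
So DOL = total CM / EBIT = €440,961.50 / €72,661.50 = 6.0687.
So EBIT moves 6.0687 × (-14.0%) = -85.0%.

-85.0%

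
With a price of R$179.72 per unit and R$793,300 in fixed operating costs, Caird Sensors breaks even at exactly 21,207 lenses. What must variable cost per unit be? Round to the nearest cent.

R$142.31

Contribution per unit must be FC / Q = R$793,300 / 21,207 = R$37.4075.
Variable cost per unit = R$179.72 − R$37.4075 = R$142.31.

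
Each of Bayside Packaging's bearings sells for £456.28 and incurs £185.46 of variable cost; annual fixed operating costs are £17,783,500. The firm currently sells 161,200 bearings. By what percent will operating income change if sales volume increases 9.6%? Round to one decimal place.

Contribution at this volume is 161,200 × £270.82 = £43,656,184.00.
Subtracting fixed costs: EBIT = £43,656,184.00 − £17,783,500 = £25,872,684.00.
So DOL = total CM / EBIT = £43,656,184.00 / £25,872,684.00 = 1.6873.
%ΔEBIT = DOL × %ΔSales = 1.6873 × +9.6% = +16.2%.

+16.2%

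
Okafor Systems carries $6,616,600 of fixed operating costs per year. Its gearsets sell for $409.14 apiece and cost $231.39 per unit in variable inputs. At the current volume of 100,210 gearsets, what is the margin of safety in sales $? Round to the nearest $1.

Each unit contributes $409.14 − $231.39 = $177.75. Break-even units = $6,616,600 ÷ $177.75 = 37,224.19; break-even revenue = 37,224.19 × $409.14 = $15,229,905.62.
Actual sales revenue = 100,210 × $409.14 = $40,999,919.40.
Margin of safety = $40,999,919.40 − $15,229,905.62 = $25,770,014.

$25,770,014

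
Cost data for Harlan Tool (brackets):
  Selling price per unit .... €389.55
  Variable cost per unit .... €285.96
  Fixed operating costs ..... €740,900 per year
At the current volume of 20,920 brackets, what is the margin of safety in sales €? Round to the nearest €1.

€5,363,233

Unit CM = price − variable cost = €389.55 − €285.96 = €103.59. Break-even units = €740,900 ÷ €103.59 = 7,152.23; break-even revenue = 7,152.23 × €389.55 = €2,786,153.06.
Current sales = 20,920 × €389.55 = €8,149,386.00.
Margin of safety = €8,149,386.00 − €2,786,153.06 = €5,363,233.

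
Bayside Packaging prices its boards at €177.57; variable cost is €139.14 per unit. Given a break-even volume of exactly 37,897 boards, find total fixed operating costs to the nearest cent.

€1,456,381.71

Unit CM = price − variable cost = €177.57 − €139.14 = €38.43.
Fixed costs = break-even units × CM = 37,897 × €38.43 = €1,456,381.71.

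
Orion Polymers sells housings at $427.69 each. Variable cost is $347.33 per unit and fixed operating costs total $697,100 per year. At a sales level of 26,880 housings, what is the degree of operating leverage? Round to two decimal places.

At 26,880 units, contribution = 26,880 × $80.36 = $2,160,076.80.
EBIT = $2,160,076.80 − $697,100 = $1,462,976.80.
DOL = contribution ÷ EBIT = $2,160,076.80 ÷ $1,462,976.80 = 1.4765.

1.48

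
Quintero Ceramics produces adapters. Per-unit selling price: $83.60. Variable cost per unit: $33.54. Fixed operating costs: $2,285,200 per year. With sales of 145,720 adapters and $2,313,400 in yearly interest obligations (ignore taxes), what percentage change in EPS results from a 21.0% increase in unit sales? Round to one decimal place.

Total contribution margin = 145,720 × $50.06 = $7,294,743.20.
EBIT = $7,294,743.20 − $2,285,200 = $5,009,543.20.
After interest of $2,313,400.00, pre-tax earnings = $2,696,143.20.
DCL = total CM / (EBIT − I) = $7,294,743.20 / $2,696,143.20 = 2.7056.
EPS therefore changes by 2.7056 × (+21.0%) = +56.8%.

+56.8%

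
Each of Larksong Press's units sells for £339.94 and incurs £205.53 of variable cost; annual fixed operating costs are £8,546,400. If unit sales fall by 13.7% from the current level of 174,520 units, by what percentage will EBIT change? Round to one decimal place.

Total contribution margin = 174,520 × £134.41 = £23,457,233.20.
EBIT = £23,457,233.20 − £8,546,400 = £14,910,833.20.
So DOL = total CM / EBIT = £23,457,233.20 / £14,910,833.20 = 1.5732.
So EBIT moves 1.5732 × (-13.7%) = -21.6%.

-21.6%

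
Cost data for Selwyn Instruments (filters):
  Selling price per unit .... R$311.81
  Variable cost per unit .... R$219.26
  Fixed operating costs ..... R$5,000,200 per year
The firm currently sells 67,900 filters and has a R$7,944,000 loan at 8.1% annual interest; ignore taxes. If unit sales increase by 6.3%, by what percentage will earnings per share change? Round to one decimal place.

+61.8%

Contribution at this volume is 67,900 × R$92.55 = R$6,284,145.00.
EBIT = R$6,284,145.00 − R$5,000,200 = R$1,283,945.00.
Interest = R$643,464.00, so EBIT − I = R$640,481.00.
DCL = total CM / (EBIT − I) = R$6,284,145.00 / R$640,481.00 = 9.8116.
EPS therefore changes by 9.8116 × (+6.3%) = +61.8%.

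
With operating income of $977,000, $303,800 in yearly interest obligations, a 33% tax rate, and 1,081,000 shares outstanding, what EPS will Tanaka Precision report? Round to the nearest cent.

$0.42

Pre-tax income = $977,000 − $303,800.00 = $673,200.00.
After tax at 33%: net income = $673,200.00 × 0.67 = $451,044.00.
EPS = $451,044.00 ÷ 1,081,000 = $0.42.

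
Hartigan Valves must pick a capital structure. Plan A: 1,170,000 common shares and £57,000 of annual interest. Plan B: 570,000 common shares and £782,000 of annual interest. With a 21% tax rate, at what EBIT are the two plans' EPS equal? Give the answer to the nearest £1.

£1,470,750

Set EPS_A = EPS_B: (EBIT − £57,000)(1 − 0.21) ÷ 1,170,000 = (EBIT − £782,000)(1 − 0.21) ÷ 570,000.
Cancelling (1 − t) and cross-multiplying: 570,000·(EBIT − 57,000) = 1,170,000·(EBIT − 782,000).
EBIT × (1,170,000 − 570,000) = 782,000 × 1,170,000 − 57,000 × 570,000 = 882,450,000,000, so EBIT = 882,450,000,000 ÷ 600,000 = 1,470,750.00.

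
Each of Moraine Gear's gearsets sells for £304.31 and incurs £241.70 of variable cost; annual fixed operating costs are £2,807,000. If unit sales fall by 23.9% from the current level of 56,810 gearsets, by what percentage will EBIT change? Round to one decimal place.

-113.4%

At 56,810 units, contribution = 56,810 × £62.61 = £3,556,874.10.
Operating income = contribution − fixed costs = £3,556,874.10 − £2,807,000 = £749,874.10.
Degree of operating leverage = £3,556,874.10 / £749,874.10 = 4.7433.
%ΔEBIT = DOL × %ΔSales = 4.7433 × -23.9% = -113.4%.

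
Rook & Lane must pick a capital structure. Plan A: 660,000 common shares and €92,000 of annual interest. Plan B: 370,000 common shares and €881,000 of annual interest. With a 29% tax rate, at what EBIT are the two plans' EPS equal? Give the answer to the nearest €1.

At indifference, (EBIT − 92,000)(1 − t)/660,000 = (EBIT − 881,000)(1 − t)/370,000.
Cancelling (1 − t) and cross-multiplying: 370,000·(EBIT − 92,000) = 660,000·(EBIT − 881,000).
Solving, EBIT = (881,000·660,000 − 92,000·370,000) / (660,000 − 370,000) = 547,420,000,000 / 290,000 = 1,887,655.17.

€1,887,655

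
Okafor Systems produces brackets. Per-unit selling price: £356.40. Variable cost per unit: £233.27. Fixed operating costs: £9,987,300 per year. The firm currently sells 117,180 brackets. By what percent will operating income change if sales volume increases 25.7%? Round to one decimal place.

+83.5%

At 117,180 units, contribution = 117,180 × £123.13 = £14,428,373.40.
Operating income = contribution − fixed costs = £14,428,373.40 − £9,987,300 = £4,441,073.40.
So DOL = total CM / EBIT = £14,428,373.40 / £4,441,073.40 = 3.2488.
So EBIT moves 3.2488 × (+25.7%) = +83.5%.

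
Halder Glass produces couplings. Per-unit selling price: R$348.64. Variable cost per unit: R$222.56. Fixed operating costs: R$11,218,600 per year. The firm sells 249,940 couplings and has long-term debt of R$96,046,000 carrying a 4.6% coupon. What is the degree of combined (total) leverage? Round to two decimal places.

Total contribution margin = 249,940 × R$126.08 = R$31,512,435.20.
EBIT = R$31,512,435.20 − R$11,218,600 = R$20,293,835.20. Interest = R$4,418,116.00.
DOL = R$31,512,435.20 ÷ R$20,293,835.20 = 1.5528; DFL = R$20,293,835.20 ÷ R$15,875,719.20 = 1.2783.
Combined leverage = 1.5528 × 1.2783 = 1.9849.

1.98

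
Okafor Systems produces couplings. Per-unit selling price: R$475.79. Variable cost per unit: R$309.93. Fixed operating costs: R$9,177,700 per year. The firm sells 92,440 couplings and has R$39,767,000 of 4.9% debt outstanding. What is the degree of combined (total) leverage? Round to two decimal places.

3.65

At 92,440 units, contribution = 92,440 × R$165.86 = R$15,332,098.40.
EBIT = R$15,332,098.40 − R$9,177,700 = R$6,154,398.40. Interest = R$1,948,583.00.
DOL = R$15,332,098.40 ÷ R$6,154,398.40 = 2.4912; DFL = R$6,154,398.40 ÷ R$4,205,815.40 = 1.4633.
DCL = DOL × DFL = 2.4912 × 1.4633 = 3.6454.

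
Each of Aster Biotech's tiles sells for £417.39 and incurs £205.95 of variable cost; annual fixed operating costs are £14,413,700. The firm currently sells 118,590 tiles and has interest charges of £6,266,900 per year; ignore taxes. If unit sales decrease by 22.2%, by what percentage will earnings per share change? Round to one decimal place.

At 118,590 units, contribution = 118,590 × £211.44 = £25,074,669.60.
Operating income = contribution − fixed costs = £25,074,669.60 − £14,413,700 = £10,660,969.60.
Interest = £6,266,900.00, so EBIT − I = £4,394,069.60.
DCL = total CM / (EBIT − I) = £25,074,669.60 / £4,394,069.60 = 5.7065.
EPS therefore changes by 5.7065 × (-22.2%) = -126.7%.

-126.7%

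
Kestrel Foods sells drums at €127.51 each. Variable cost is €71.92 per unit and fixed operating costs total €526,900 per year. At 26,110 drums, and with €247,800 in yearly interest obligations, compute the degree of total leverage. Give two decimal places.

Contribution at this volume is 26,110 × €55.59 = €1,451,454.90.
EBIT = €1,451,454.90 − €526,900 = €924,554.90. Interest = €247,800.00, so EBIT − I = €676,754.90.
Degree of total leverage = total CM / (EBIT − interest) = €1,451,454.90 / €676,754.90 = 2.1447.

2.14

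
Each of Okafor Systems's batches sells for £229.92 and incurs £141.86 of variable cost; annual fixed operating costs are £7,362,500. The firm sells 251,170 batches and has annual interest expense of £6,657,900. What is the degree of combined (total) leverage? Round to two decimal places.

Total contribution margin = 251,170 × £88.06 = £22,118,030.20.
EBIT = £22,118,030.20 − £7,362,500 = £14,755,530.20. Interest = £6,657,900.00.
DOL = £22,118,030.20 ÷ £14,755,530.20 = 1.4990; DFL = £14,755,530.20 ÷ £8,097,630.20 = 1.8222.
DCL = DOL × DFL = 1.4990 × 1.8222 = 2.7315.

2.73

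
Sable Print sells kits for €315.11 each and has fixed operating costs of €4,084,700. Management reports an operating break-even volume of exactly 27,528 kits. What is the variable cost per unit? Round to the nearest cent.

Contribution per unit must be FC / Q = €4,084,700 / 27,528 = €148.3835.
Hence VC = price − CM = €315.11 − €148.3835 = €166.73.

€166.73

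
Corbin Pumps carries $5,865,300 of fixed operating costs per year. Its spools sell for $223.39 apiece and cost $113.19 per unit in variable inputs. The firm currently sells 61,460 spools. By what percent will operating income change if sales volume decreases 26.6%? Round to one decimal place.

At 61,460 units, contribution = 61,460 × $110.20 = $6,772,892.00.
Subtracting fixed costs: EBIT = $6,772,892.00 − $5,865,300 = $907,592.00.
DOL = contribution ÷ EBIT = $6,772,892.00 ÷ $907,592.00 = 7.4625.
%ΔEBIT = DOL × %ΔSales = 7.4625 × -26.6% = -198.5%.

-198.5%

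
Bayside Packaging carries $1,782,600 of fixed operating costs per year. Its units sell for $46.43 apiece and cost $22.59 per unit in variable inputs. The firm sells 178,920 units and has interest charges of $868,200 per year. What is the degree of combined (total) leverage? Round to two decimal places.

Contribution at this volume is 178,920 × $23.84 = $4,265,452.80.
Subtracting fixed costs: EBIT = $4,265,452.80 − $1,782,600 = $2,482,852.80. Interest = $868,200.00.
DOL = $4,265,452.80 ÷ $2,482,852.80 = 1.7180; DFL = $2,482,852.80 ÷ $1,614,652.80 = 1.5377.
Combined leverage = 1.7180 × 1.5377 = 2.6418.

2.64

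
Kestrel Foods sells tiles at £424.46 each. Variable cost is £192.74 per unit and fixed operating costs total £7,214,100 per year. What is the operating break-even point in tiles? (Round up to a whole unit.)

Contribution margin per unit = £424.46 − £192.74 = £231.72.
Break-even volume = fixed costs ÷ CM per unit = £7,214,100 ÷ £231.72 = 31,132.83, so 31,133 tiles.

31,133 tiles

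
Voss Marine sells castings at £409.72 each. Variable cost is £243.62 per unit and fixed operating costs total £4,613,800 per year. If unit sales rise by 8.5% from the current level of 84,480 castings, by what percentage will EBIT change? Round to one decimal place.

At 84,480 units, contribution = 84,480 × £166.10 = £14,032,128.00.
Subtracting fixed costs: EBIT = £14,032,128.00 − £4,613,800 = £9,418,328.00.
DOL = contribution ÷ EBIT = £14,032,128.00 ÷ £9,418,328.00 = 1.4899.
So EBIT moves 1.4899 × (+8.5%) = +12.7%.

+12.7%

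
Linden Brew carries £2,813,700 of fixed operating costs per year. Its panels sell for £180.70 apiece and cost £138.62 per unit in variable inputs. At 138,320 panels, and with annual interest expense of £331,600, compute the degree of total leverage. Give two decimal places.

2.18

Total contribution margin = 138,320 × £42.08 = £5,820,505.60.
Subtracting fixed costs: EBIT = £5,820,505.60 − £2,813,700 = £3,006,805.60. Interest = £331,600.00.
DOL = £5,820,505.60 ÷ £3,006,805.60 = 1.9358; DFL = £3,006,805.60 ÷ £2,675,205.60 = 1.1240.
Combined leverage = 1.9358 × 1.1240 = 2.1758.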